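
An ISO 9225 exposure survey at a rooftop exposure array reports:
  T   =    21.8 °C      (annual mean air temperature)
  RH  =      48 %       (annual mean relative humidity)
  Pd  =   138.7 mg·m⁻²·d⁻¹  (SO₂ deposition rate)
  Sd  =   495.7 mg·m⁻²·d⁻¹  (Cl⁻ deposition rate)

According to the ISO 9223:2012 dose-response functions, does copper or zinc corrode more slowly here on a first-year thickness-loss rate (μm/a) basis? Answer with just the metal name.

copper

copper: temperature factor f = -0.080·(11.8) = -0.9440
  SO₂ term: 0.0053·138.7^0.26·exp(0.059·48-0.9440) = 0.1262
  Cl⁻ term: 0.01025·495.7^0.27·exp(0.036·48+0.049·21.8) = 0.897
  r_corr = 0.1262 + 0.897 = 1.023 μm/a
zinc: temperature factor f = -0.071·(11.8) = -0.8378
  Pd branch = 0.0129·Pd^0.44·e^(0.046·RH+f) = 0.4448 μm/a
  Sd branch = 0.0175·Sd^0.57·e^(0.008·RH+0.085·T) = 5.634 μm/a
  r_corr = 0.4448 + 5.634 = 6.079 μm/a
Ordering by μm/a: zinc (6.08) > copper (1.02)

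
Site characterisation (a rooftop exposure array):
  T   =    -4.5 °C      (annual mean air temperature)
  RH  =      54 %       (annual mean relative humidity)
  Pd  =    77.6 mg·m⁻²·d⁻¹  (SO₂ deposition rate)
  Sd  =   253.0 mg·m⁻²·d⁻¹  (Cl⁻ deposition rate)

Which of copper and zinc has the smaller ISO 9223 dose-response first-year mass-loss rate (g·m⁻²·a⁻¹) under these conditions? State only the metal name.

copper

copper: T≤10 °C ⇒ hinge +0.126·(-4.5−10) = -1.8270
  Pd branch = 0.0053·Pd^0.26·e^(0.059·RH+f) = 0.06395 μm/a
  Cl⁻ term: 0.01025·253.0^0.27·exp(0.036·54+0.049·-4.5) = 0.2559
  r_corr = 0.06395 + 0.2559 = 0.3199 μm/a
  mass loss = 0.3199 μm/a × 8.96 g/cm³ = 2.866 g·m⁻²·a⁻¹
zinc: T≤10 °C ⇒ hinge +0.038·(-4.5−10) = -0.5510
  SO₂ term: 0.0129·77.6^0.44·exp(0.046·54-0.5510) = 0.6048
  Sd branch = 0.0175·Sd^0.57·e^(0.008·RH+0.085·T) = 0.4308 μm/a
  sum: 0.6048 + 0.4308 → r_corr = 1.036 μm/a
  mass loss = 1.036 μm/a × 7.14 g/cm³ = 7.395 g·m⁻²·a⁻¹
Ordering by g·m⁻²·a⁻¹: zinc (7.39) > copper (2.87)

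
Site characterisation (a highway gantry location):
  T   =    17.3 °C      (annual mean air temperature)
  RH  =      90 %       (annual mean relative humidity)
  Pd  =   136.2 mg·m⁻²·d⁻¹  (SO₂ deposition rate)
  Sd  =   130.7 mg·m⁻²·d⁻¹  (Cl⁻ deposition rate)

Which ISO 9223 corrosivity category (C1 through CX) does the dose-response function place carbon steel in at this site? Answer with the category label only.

C5

carbon steel: T>10 °C ⇒ hinge -0.054·(17.3−10) = -0.3942
  sulphur-dioxide contribution → 92.96 μm/a
  chloride contribution → 81.48 μm/a
  ⇒ r_corr(carbon steel) = 174.4 μm/a
174 μm/a falls in (80, 200] for carbon steel → category C5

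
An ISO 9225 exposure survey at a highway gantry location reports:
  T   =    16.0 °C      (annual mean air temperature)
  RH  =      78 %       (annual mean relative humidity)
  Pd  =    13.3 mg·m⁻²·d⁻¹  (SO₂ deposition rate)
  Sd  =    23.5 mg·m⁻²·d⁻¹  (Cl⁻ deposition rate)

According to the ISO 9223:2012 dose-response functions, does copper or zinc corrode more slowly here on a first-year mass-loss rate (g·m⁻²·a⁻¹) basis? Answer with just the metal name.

copper: T>10 °C ⇒ hinge -0.080·(16.0−10) = -0.4800
  Pd branch = 0.0053·Pd^0.26·e^(0.059·RH+f) = 0.6407 μm/a
  Cl⁻ term: 0.01025·23.5^0.27·exp(0.036·78+0.049·16.0) = 0.8728
  sum: 0.6407 + 0.8728 → r_corr = 1.513 μm/a
  mass loss = 1.513 μm/a × 8.96 g/cm³ = 13.56 g·m⁻²·a⁻¹
zinc: T>10 °C ⇒ hinge -0.071·(16.0−10) = -0.4260
  Pd branch = 0.0129·Pd^0.44·e^(0.046·RH+f) = 0.9513 μm/a
  Cl⁻ term: 0.0175·23.5^0.57·exp(0.008·78+0.085·16.0) = 0.7695
  sum: 0.9513 + 0.7695 → r_corr = 1.721 μm/a
  mass loss = 1.721 μm/a × 7.14 g/cm³ = 12.29 g·m⁻²·a⁻¹
Ordering by g·m⁻²·a⁻¹: copper (13.6) > zinc (12.3)

zinc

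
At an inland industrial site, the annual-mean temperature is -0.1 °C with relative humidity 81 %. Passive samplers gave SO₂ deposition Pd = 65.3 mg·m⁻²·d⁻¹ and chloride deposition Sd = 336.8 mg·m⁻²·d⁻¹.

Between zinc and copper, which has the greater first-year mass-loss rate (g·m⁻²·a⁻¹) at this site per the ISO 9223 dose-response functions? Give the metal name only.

zinc: T≤10 °C ⇒ hinge +0.038·(-0.1−10) = -0.3838
  Pd branch = 0.0129·Pd^0.44·e^(0.046·RH+f) = 2.294 μm/a
  Sd branch = 0.0175·Sd^0.57·e^(0.008·RH+0.085·T) = 0.9149 μm/a
  r_corr = 2.294 + 0.9149 = 3.209 μm/a
  mass loss = 3.209 μm/a × 7.14 g/cm³ = 22.91 g·m⁻²·a⁻¹
copper: f(T) = +0.126·(T−10) [T≤10 °C] = -1.2726
  Pd branch = 0.0053·Pd^0.26·e^(0.059·RH+f) = 0.5236 μm/a
  Sd branch = 0.01025·Sd^0.27·e^(0.036·RH+0.049·T) = 0.9065 μm/a
  sum: 0.5236 + 0.9065 → r_corr = 1.43 μm/a
  mass loss = 1.43 μm/a × 8.96 g/cm³ = 12.81 g·m⁻²·a⁻¹
Ordering by g·m⁻²·a⁻¹: zinc (22.9) > copper (12.8)

zinc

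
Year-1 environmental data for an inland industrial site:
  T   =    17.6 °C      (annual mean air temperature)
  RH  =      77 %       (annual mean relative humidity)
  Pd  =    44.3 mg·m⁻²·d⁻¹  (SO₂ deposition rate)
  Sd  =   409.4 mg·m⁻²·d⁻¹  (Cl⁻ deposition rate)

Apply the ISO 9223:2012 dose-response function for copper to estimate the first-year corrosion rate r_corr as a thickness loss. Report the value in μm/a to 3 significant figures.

copper: temperature factor f = -0.080·(7.6) = -0.6080
  Pd branch = 0.0053·Pd^0.26·e^(0.059·RH+f) = 0.7266 μm/a
  Sd branch = 0.01025·Sd^0.27·e^(0.036·RH+0.049·T) = 1.97 μm/a
  sum: 0.7266 + 1.97 → r_corr = 2.696 μm/a

r_corr = 2.70 μm/a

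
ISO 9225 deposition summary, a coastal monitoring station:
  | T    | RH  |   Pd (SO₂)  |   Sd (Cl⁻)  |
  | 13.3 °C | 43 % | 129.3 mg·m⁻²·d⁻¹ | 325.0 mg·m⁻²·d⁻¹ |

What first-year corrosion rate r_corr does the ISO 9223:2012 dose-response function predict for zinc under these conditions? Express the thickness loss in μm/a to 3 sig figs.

r_corr = 2.69 μm/a

zinc: f(T) = -0.071·(T−10) [T>10 °C] = -0.2343
  sulphur-dioxide contribution → 0.6266 μm/a
  chloride contribution → 2.066 μm/a
  ⇒ r_corr(zinc) = 2.693 μm/a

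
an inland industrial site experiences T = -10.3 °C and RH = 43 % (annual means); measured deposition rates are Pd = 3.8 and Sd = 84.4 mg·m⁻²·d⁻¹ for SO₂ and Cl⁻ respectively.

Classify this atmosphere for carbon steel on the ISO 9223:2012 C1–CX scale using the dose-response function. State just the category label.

carbon steel: f(T) = +0.150·(T−10) [T≤10 °C] = -3.0450
  sulphur-dioxide contribution → 0.3986 μm/a
  chloride contribution → 4.368 μm/a
  ⇒ r_corr(carbon steel) = 4.766 μm/a
Category bounds: 1.3…25 μm/a bracket r_corr ⇒ C2

C2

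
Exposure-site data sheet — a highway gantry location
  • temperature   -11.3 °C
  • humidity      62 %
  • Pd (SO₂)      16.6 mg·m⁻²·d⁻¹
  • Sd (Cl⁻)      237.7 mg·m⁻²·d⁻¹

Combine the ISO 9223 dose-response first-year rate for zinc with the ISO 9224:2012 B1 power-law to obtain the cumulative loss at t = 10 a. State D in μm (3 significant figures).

zinc: T≤10 °C ⇒ hinge +0.038·(-11.3−10) = -0.8094
  sulphur-dioxide contribution → 0.3424 μm/a
  chloride contribution → 0.2487 μm/a
  total first-year rate 0.5911 μm/a
Long-term exponent b (ISO 9224 Table 2, B1) = 0.813
  D(10) = 0.5911 × 10^0.813 = 0.5911 × 6.501 = 3.843 μm

D(10) = 3.84 μm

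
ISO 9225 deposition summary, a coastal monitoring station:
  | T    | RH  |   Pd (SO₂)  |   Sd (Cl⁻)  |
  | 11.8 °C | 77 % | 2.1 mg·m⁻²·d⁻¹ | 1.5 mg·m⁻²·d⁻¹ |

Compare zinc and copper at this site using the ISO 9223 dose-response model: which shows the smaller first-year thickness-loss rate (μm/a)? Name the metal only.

zinc: T>10 °C ⇒ hinge -0.071·(11.8−10) = -0.1278
  SO₂ term: 0.0129·2.1^0.44·exp(0.046·77-0.1278) = 0.5434
  Sd branch = 0.0175·Sd^0.57·e^(0.008·RH+0.085·T) = 0.1113 μm/a
  sum: 0.5434 + 0.1113 → r_corr = 0.6547 μm/a
copper: temperature factor f = -0.080·(1.8) = -0.1440
  Pd branch = 0.0053·Pd^0.26·e^(0.059·RH+f) = 0.523 μm/a
  Cl⁻ term: 0.01025·1.5^0.27·exp(0.036·77+0.049·11.8) = 0.326
  r_corr = 0.523 + 0.326 = 0.849 μm/a
Ordering by μm/a: copper (0.849) > zinc (0.655)

zinc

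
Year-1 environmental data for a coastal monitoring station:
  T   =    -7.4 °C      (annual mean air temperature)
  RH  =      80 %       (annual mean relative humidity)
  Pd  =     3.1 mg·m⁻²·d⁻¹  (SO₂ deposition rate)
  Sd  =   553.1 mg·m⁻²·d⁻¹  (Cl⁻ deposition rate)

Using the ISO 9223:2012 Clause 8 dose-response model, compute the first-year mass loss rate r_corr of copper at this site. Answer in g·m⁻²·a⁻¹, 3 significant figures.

copper: T≤10 °C ⇒ hinge +0.126·(-7.4−10) = -2.1924
  Pd branch = 0.0053·Pd^0.26·e^(0.059·RH+f) = 0.08907 μm/a
  Cl⁻ term: 0.01025·553.1^0.27·exp(0.036·80+0.049·-7.4) = 0.6992
  sum: 0.08907 + 0.6992 → r_corr = 0.7882 μm/a
Convert to mass loss: 0.7882 μm/a × 8.96 g/cm³ = 7.063 g·m⁻²·a⁻¹

r_corr = 7.06 g·m⁻²·a⁻¹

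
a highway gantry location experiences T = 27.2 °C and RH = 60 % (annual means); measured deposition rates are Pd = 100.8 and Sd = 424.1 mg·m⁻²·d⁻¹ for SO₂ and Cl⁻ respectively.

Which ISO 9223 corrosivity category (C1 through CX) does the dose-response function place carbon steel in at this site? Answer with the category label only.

C5

carbon steel: T>10 °C ⇒ hinge -0.054·(27.2−10) = -0.9288
  sulphur-dioxide contribution → 25.56 μm/a
  chloride contribution → 93.34 μm/a
  ⇒ r_corr(carbon steel) = 118.9 μm/a
119 μm/a falls in (80, 200] for carbon steel → category C5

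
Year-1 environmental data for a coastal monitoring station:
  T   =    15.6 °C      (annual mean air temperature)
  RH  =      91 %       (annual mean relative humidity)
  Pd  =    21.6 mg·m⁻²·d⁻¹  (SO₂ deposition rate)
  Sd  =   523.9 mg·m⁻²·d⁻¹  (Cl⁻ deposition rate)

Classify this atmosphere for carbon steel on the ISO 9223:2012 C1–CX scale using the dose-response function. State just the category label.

CX

carbon steel: f(T) = -0.054·(T−10) [T>10 °C] = -0.3024
  sulphur-dioxide contribution → 39.9 μm/a
  chloride contribution → 186.1 μm/a
  ⇒ r_corr(carbon steel) = 226 μm/a
226 μm/a falls in (200, 700] for carbon steel → category CX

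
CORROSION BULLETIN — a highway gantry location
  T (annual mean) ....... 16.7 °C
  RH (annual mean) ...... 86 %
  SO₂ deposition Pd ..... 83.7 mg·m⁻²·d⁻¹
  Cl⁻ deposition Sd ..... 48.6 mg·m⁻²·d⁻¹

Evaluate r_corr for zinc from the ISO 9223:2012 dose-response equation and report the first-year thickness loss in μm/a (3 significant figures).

zinc: temperature factor f = -0.071·(6.7) = -0.4757
  sulphur-dioxide contribution → 2.938 μm/a
  chloride contribution → 1.317 μm/a
  ⇒ r_corr(zinc) = 4.255 μm/a

r_corr = 4.26 μm/a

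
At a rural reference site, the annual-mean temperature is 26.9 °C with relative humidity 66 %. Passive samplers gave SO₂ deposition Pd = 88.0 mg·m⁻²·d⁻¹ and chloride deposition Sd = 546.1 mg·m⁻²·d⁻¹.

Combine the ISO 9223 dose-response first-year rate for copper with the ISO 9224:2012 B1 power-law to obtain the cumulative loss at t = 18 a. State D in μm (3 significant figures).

D(18) = 17.0 μm

copper: f(T) = -0.080·(T−10) [T>10 °C] = -1.3520
  Pd branch = 0.0053·Pd^0.26·e^(0.059·RH+f) = 0.2157 μm/a
  Sd branch = 0.01025·Sd^0.27·e^(0.036·RH+0.049·T) = 2.26 μm/a
  sum: 0.2157 + 2.26 → r_corr = 2.476 μm/a
Power-law: D(18) = r_corr · 18^0.667
  D(18) = 2.476 × 18^0.667 = 2.476 × 6.875 = 17.02 μm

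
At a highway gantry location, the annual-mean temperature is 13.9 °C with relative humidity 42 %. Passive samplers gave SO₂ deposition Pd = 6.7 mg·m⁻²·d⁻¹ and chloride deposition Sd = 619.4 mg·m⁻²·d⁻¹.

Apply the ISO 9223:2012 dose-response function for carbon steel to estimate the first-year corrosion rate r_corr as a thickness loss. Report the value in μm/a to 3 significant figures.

r_corr = 47.2 μm/a

carbon steel: f(T) = -0.054·(T−10) [T>10 °C] = -0.2106
  Pd branch = 1.77·Pd^0.52·e^(0.02·RH+f) = 8.931 μm/a
  Cl⁻ term: 0.102·619.4^0.62·exp(0.033·42+0.04·13.9) = 38.28
  sum: 8.931 + 38.28 → r_corr = 47.21 μm/a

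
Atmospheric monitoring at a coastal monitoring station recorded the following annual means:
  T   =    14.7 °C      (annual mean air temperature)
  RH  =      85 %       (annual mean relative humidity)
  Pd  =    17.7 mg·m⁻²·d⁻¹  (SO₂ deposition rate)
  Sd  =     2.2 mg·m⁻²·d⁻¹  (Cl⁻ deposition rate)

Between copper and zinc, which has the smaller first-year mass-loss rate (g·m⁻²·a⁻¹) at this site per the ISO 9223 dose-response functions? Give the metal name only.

zinc

copper: temperature factor f = -0.080·(4.7) = -0.3760
  sulphur-dioxide contribution → 1.157 μm/a
  chloride contribution → 0.5558 μm/a
  ⇒ r_corr(copper) = 1.713 μm/a
  mass loss = 1.713 μm/a × 8.96 g/cm³ = 15.35 g·m⁻²·a⁻¹
zinc: T>10 °C ⇒ hinge -0.071·(14.7−10) = -0.3337
  sulphur-dioxide contribution → 1.633 μm/a
  chloride contribution → 0.1889 μm/a
  total first-year rate 1.821 μm/a
  mass loss = 1.821 μm/a × 7.14 g/cm³ = 13 g·m⁻²·a⁻¹
Ordering by g·m⁻²·a⁻¹: copper (15.3) > zinc (13)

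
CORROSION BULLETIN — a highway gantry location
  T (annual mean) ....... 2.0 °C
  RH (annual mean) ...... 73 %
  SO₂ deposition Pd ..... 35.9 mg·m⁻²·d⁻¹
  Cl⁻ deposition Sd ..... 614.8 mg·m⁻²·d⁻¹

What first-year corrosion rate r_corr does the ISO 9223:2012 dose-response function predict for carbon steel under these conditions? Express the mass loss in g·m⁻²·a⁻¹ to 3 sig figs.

r_corr = 633 g·m⁻²·a⁻¹

carbon steel: temperature factor f = +0.150·(-8.0) = -1.2000
  Pd branch = 1.77·Pd^0.52·e^(0.02·RH+f) = 14.78 μm/a
  Sd branch = 0.102·Sd^0.62·e^(0.033·RH+0.04·T) = 65.85 μm/a
  sum: 14.78 + 65.85 → r_corr = 80.63 μm/a
Convert to mass loss: 80.63 μm/a × 7.85 g/cm³ = 632.9 g·m⁻²·a⁻¹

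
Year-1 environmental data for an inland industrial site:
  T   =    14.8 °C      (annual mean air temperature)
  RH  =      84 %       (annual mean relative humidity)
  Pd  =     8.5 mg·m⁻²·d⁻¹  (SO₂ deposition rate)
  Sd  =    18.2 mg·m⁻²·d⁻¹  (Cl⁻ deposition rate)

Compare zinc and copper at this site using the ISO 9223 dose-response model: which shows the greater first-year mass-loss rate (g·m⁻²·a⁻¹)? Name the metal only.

zinc: temperature factor f = -0.071·(4.8) = -0.3408
  sulphur-dioxide contribution → 1.121 μm/a
  chloride contribution → 0.6302 μm/a
  total first-year rate 1.751 μm/a
  mass loss = 1.751 μm/a × 7.14 g/cm³ = 12.5 g·m⁻²·a⁻¹
copper: f(T) = -0.080·(T−10) [T>10 °C] = -0.3840
  sulphur-dioxide contribution → 0.8944 μm/a
  chloride contribution → 0.9532 μm/a
  total first-year rate 1.848 μm/a
  mass loss = 1.848 μm/a × 8.96 g/cm³ = 16.55 g·m⁻²·a⁻¹
Ordering by g·m⁻²·a⁻¹: copper (16.6) > zinc (12.5)

copper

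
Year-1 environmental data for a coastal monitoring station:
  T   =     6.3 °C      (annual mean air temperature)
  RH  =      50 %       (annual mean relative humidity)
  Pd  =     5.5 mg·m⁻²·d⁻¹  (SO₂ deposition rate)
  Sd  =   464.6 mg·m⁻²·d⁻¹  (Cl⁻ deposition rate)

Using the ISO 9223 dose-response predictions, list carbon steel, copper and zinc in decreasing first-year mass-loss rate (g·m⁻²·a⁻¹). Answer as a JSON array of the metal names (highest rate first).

carbon steel: T≤10 °C ⇒ hinge +0.150·(6.3−10) = -0.5550
  SO₂ term: 1.77·5.5^0.52·exp(0.02·50-0.5550) = 6.702
  Sd branch = 0.102·Sd^0.62·e^(0.033·RH+0.04·T) = 30.78 μm/a
  r_corr = 6.702 + 30.78 = 37.48 μm/a
  mass loss = 37.48 μm/a × 7.85 g/cm³ = 294.2 g·m⁻²·a⁻¹
copper: T≤10 °C ⇒ hinge +0.126·(6.3−10) = -0.4662
  SO₂ term: 0.0053·5.5^0.26·exp(0.059·50-0.4662) = 0.09896
  Sd branch = 0.01025·Sd^0.27·e^(0.036·RH+0.049·T) = 0.4432 μm/a
  r_corr = 0.09896 + 0.4432 = 0.5422 μm/a
  mass loss = 0.5422 μm/a × 8.96 g/cm³ = 4.858 g·m⁻²·a⁻¹
zinc: temperature factor f = +0.038·(-3.7) = -0.1406
  SO₂ term: 0.0129·5.5^0.44·exp(0.046·50-0.1406) = 0.2367
  Sd branch = 0.0175·Sd^0.57·e^(0.008·RH+0.085·T) = 1.478 μm/a
  sum: 0.2367 + 1.478 → r_corr = 1.714 μm/a
  mass loss = 1.714 μm/a × 7.14 g/cm³ = 12.24 g·m⁻²·a⁻¹
Ordering by g·m⁻²·a⁻¹: carbon steel (294) > zinc (12.2) > copper (4.86)

["carbon steel", "zinc", "copper"]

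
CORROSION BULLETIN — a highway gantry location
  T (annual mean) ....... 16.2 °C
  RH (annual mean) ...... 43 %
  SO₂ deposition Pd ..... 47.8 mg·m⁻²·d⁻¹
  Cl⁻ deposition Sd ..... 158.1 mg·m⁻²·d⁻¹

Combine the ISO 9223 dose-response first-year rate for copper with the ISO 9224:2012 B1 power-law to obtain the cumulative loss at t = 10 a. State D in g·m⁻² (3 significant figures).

D(10) = 22.1 g·m⁻²

copper: temperature factor f = -0.080·(6.2) = -0.4960
  sulphur-dioxide contribution → 0.1115 μm/a
  chloride contribution → 0.4183 μm/a
  total first-year rate 0.5298 μm/a
Long-term exponent b (ISO 9224 Table 2, B1) = 0.667
  D(10) = 0.5298 × 10^0.667 = 0.5298 × 4.645 = 2.461 μm
  Mass loss = 2.461 μm × 8.96 g/cm³ = 22.05 g·m⁻²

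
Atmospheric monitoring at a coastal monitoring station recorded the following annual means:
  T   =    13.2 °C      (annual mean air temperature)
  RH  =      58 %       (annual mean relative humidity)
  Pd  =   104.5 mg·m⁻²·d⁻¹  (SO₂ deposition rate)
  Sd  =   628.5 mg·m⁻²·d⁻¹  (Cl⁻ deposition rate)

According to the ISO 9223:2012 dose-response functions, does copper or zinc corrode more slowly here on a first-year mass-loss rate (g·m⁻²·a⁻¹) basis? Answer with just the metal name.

copper: temperature factor f = -0.080·(3.2) = -0.2560
  SO₂ term: 0.0053·104.5^0.26·exp(0.059·58-0.2560) = 0.4209
  Sd branch = 0.01025·Sd^0.27·e^(0.036·RH+0.049·T) = 0.8994 μm/a
  r_corr = 0.4209 + 0.8994 = 1.32 μm/a
  mass loss = 1.32 μm/a × 8.96 g/cm³ = 11.83 g·m⁻²·a⁻¹
zinc: temperature factor f = -0.071·(3.2) = -0.2272
  SO₂ term: 0.0129·104.5^0.44·exp(0.046·58-0.2272) = 1.146
  Cl⁻ term: 0.0175·628.5^0.57·exp(0.008·58+0.085·13.2) = 3.364
  sum: 1.146 + 3.364 → r_corr = 4.51 μm/a
  mass loss = 4.51 μm/a × 7.14 g/cm³ = 32.2 g·m⁻²·a⁻¹
Ordering by g·m⁻²·a⁻¹: zinc (32.2) > copper (11.8)

copper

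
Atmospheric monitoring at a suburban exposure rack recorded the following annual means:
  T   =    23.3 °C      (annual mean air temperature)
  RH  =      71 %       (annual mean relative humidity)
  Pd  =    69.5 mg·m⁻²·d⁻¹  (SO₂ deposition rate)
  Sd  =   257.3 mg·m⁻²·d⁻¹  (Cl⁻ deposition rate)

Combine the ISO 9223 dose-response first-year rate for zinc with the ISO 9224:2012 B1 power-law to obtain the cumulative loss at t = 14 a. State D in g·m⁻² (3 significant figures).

zinc: f(T) = -0.071·(T−10) [T>10 °C] = -0.9443
  sulphur-dioxide contribution → 0.8499 μm/a
  chloride contribution → 5.294 μm/a
  ⇒ r_corr(zinc) = 6.144 μm/a
ISO 9224: D(t) = r_corr · t^b with b = 0.813 (zinc, B1)
  D(14) = 6.144 × 14^0.813 = 6.144 × 8.547 = 52.51 μm
  Mass loss = 52.51 μm × 7.14 g/cm³ = 374.9 g·m⁻²

D(14) = 375 g·m⁻²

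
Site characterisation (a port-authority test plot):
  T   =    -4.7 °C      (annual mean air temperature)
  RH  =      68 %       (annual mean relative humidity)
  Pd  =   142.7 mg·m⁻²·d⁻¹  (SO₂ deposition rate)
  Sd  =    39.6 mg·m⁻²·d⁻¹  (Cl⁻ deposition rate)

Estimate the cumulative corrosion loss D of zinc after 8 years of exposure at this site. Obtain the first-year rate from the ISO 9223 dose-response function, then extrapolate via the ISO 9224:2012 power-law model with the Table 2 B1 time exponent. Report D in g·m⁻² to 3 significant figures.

zinc: f(T) = +0.038·(T−10) [T≤10 °C] = -0.5586
  Pd branch = 0.0129·Pd^0.44·e^(0.046·RH+f) = 1.494 μm/a
  Cl⁻ term: 0.0175·39.6^0.57·exp(0.008·68+0.085·-4.7) = 0.1646
  r_corr = 1.494 + 0.1646 = 1.659 μm/a
ISO 9224: D(t) = r_corr · t^b with b = 0.813 (zinc, B1)
  D(8) = 1.659 × 8^0.813 = 1.659 × 5.423 = 8.995 μm
  Mass loss = 8.995 μm × 7.14 g/cm³ = 64.23 g·m⁻²

D(8) = 64.2 g·m⁻²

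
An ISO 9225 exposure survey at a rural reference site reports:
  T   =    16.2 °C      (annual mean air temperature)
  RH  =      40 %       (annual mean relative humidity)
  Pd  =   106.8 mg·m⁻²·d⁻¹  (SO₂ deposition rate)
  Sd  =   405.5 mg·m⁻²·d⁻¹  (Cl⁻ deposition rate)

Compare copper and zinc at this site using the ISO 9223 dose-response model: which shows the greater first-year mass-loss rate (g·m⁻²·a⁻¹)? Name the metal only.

zinc

copper: T>10 °C ⇒ hinge -0.080·(16.2−10) = -0.4960
  SO₂ term: 0.0053·106.8^0.26·exp(0.059·40-0.4960) = 0.1151
  Sd branch = 0.01025·Sd^0.27·e^(0.036·RH+0.049·T) = 0.4842 μm/a
  sum: 0.1151 + 0.4842 → r_corr = 0.5993 μm/a
  mass loss = 0.5993 μm/a × 8.96 g/cm³ = 5.37 g·m⁻²·a⁻¹
zinc: f(T) = -0.071·(T−10) [T>10 °C] = -0.4402
  Pd branch = 0.0129·Pd^0.44·e^(0.046·RH+f) = 0.4084 μm/a
  Sd branch = 0.0175·Sd^0.57·e^(0.008·RH+0.085·T) = 2.928 μm/a
  sum: 0.4084 + 2.928 → r_corr = 3.337 μm/a
  mass loss = 3.337 μm/a × 7.14 g/cm³ = 23.82 g·m⁻²·a⁻¹
Ordering by g·m⁻²·a⁻¹: zinc (23.8) > copper (5.37)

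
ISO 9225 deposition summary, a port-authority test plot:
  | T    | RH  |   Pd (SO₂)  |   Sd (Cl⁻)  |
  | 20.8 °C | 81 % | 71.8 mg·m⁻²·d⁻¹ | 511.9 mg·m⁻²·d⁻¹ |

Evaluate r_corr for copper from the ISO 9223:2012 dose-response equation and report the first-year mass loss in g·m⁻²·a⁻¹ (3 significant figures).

r_corr = 32.6 g·m⁻²·a⁻¹

copper: temperature factor f = -0.080·(10.8) = -0.8640
  Pd branch = 0.0053·Pd^0.26·e^(0.059·RH+f) = 0.8075 μm/a
  Sd branch = 0.01025·Sd^0.27·e^(0.036·RH+0.049·T) = 2.826 μm/a
  r_corr = 0.8075 + 2.826 = 3.634 μm/a
Convert to mass loss: 3.634 μm/a × 8.96 g/cm³ = 32.56 g·m⁻²·a⁻¹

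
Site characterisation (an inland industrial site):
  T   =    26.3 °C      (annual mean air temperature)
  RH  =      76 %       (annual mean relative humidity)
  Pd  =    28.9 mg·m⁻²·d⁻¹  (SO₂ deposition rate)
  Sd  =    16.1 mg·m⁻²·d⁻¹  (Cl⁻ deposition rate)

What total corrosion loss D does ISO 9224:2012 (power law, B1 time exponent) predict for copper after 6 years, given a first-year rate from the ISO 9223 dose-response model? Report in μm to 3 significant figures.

D(6) = 5.02 μm

copper: temperature factor f = -0.080·(16.3) = -1.3040
  SO₂ term: 0.0053·28.9^0.26·exp(0.059·76-1.3040) = 0.3056
  Cl⁻ term: 0.01025·16.1^0.27·exp(0.036·76+0.049·26.3) = 1.215
  sum: 0.3056 + 1.215 → r_corr = 1.52 μm/a
Power-law: D(6) = r_corr · 6^0.667
  D(6) = 1.52 × 6^0.667 = 1.52 × 3.304 = 5.023 μm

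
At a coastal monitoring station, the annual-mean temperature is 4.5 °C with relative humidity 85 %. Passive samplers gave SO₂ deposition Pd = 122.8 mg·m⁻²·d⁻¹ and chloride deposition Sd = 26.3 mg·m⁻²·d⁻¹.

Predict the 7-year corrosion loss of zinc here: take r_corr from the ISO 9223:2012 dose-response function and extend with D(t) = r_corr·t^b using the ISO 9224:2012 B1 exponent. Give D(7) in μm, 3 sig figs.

D(7) = 22.7 μm

zinc: temperature factor f = +0.038·(-5.5) = -0.2090
  sulphur-dioxide contribution → 4.337 μm/a
  chloride contribution → 0.3265 μm/a
  total first-year rate 4.663 μm/a
ISO 9224: D(t) = r_corr · t^b with b = 0.813 (zinc, B1)
  D(7) = 4.663 × 7^0.813 = 4.663 × 4.865 = 22.69 μm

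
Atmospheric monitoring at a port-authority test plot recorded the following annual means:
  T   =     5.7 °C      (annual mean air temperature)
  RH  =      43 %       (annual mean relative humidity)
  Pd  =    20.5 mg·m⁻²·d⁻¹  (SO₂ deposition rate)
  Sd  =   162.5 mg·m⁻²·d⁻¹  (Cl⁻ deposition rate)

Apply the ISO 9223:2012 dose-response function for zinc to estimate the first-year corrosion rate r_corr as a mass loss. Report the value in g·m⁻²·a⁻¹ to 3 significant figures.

r_corr = 7.34 g·m⁻²·a⁻¹

zinc: T≤10 °C ⇒ hinge +0.038·(5.7−10) = -0.1634
  SO₂ term: 0.0129·20.5^0.44·exp(0.046·43-0.1634) = 0.2991
  Sd branch = 0.0175·Sd^0.57·e^(0.008·RH+0.085·T) = 0.7295 μm/a
  r_corr = 0.2991 + 0.7295 = 1.029 μm/a
Convert to mass loss: 1.029 μm/a × 7.14 g/cm³ = 7.344 g·m⁻²·a⁻¹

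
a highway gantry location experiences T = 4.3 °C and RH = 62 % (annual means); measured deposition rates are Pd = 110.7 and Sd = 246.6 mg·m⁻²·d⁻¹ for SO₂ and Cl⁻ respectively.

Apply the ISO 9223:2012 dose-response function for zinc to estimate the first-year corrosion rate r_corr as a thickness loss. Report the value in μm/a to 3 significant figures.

zinc: f(T) = +0.038·(T−10) [T≤10 °C] = -0.2166
  Pd branch = 0.0129·Pd^0.44·e^(0.046·RH+f) = 1.427 μm/a
  Sd branch = 0.0175·Sd^0.57·e^(0.008·RH+0.085·T) = 0.9564 μm/a
  r_corr = 1.427 + 0.9564 = 2.384 μm/a

r_corr = 2.38 μm/a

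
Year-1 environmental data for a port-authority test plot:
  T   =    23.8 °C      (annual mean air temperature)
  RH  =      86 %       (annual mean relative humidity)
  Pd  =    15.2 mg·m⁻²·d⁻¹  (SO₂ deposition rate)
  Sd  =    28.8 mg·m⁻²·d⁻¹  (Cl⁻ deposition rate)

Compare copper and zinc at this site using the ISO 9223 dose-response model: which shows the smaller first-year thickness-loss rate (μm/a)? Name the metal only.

copper

copper: f(T) = -0.080·(T−10) [T>10 °C] = -1.1040
  SO₂ term: 0.0053·15.2^0.26·exp(0.059·86-1.1040) = 0.5698
  Cl⁻ term: 0.01025·28.8^0.27·exp(0.036·86+0.049·23.8) = 1.802
  r_corr = 0.5698 + 1.802 = 2.372 μm/a
zinc: temperature factor f = -0.071·(13.8) = -0.9798
  Pd branch = 0.0129·Pd^0.44·e^(0.046·RH+f) = 0.8378 μm/a
  Cl⁻ term: 0.0175·28.8^0.57·exp(0.008·86+0.085·23.8) = 1.788
  sum: 0.8378 + 1.788 → r_corr = 2.625 μm/a
Ordering by μm/a: zinc (2.63) > copper (2.37)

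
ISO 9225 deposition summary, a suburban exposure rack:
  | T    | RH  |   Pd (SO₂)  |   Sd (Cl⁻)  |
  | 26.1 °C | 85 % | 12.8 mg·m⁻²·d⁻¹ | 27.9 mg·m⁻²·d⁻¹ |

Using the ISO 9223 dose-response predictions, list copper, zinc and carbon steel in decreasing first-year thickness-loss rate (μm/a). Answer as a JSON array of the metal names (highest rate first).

copper: T>10 °C ⇒ hinge -0.080·(26.1−10) = -1.2880
  sulphur-dioxide contribution → 0.4273 μm/a
  chloride contribution → 1.929 μm/a
  ⇒ r_corr(copper) = 2.357 μm/a
zinc: temperature factor f = -0.071·(16.1) = -1.1431
  sulphur-dioxide contribution → 0.6301 μm/a
  chloride contribution → 2.118 μm/a
  ⇒ r_corr(zinc) = 2.748 μm/a
carbon steel: T>10 °C ⇒ hinge -0.054·(26.1−10) = -0.8694
  sulphur-dioxide contribution → 15.29 μm/a
  chloride contribution → 37.71 μm/a
  total first-year rate 53 μm/a
Ordering by μm/a: carbon steel (53) > zinc (2.75) > copper (2.36)

["carbon steel", "zinc", "copper"]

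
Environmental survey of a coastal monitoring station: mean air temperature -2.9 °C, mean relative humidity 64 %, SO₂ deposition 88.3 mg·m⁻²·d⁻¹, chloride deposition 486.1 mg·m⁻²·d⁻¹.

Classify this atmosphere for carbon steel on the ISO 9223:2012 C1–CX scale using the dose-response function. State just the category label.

carbon steel: T≤10 °C ⇒ hinge +0.150·(-2.9−10) = -1.9350
  Pd branch = 1.77·Pd^0.52·e^(0.02·RH+f) = 9.45 μm/a
  Cl⁻ term: 0.102·486.1^0.62·exp(0.033·64+0.04·-2.9) = 34.77
  sum: 9.45 + 34.77 → r_corr = 44.22 μm/a
44.2 μm/a falls in (25, 50] for carbon steel → category C3

C3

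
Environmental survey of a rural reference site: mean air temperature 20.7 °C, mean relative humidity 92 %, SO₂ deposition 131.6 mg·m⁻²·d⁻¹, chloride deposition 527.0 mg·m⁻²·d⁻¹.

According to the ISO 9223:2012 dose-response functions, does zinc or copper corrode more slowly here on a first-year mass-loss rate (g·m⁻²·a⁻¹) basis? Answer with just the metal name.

copper

zinc: T>10 °C ⇒ hinge -0.071·(20.7−10) = -0.7597
  sulphur-dioxide contribution → 3.557 μm/a
  chloride contribution → 7.555 μm/a
  ⇒ r_corr(zinc) = 11.11 μm/a
  mass loss = 11.11 μm/a × 7.14 g/cm³ = 79.34 g·m⁻²·a⁻¹
copper: temperature factor f = -0.080·(10.7) = -0.8560
  sulphur-dioxide contribution → 1.823 μm/a
  chloride contribution → 4.212 μm/a
  ⇒ r_corr(copper) = 6.036 μm/a
  mass loss = 6.036 μm/a × 8.96 g/cm³ = 54.08 g·m⁻²·a⁻¹
Ordering by g·m⁻²·a⁻¹: zinc (79.3) > copper (54.1)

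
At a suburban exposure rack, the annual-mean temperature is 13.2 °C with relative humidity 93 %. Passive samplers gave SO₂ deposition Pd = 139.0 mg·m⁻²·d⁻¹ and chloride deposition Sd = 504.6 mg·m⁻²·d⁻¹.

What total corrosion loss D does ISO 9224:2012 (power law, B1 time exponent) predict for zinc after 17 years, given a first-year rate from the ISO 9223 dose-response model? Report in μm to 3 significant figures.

D(17) = 104 μm

zinc: T>10 °C ⇒ hinge -0.071·(13.2−10) = -0.2272
  sulphur-dioxide contribution → 6.498 μm/a
  chloride contribution → 3.927 μm/a
  total first-year rate 10.43 μm/a
Long-term exponent b (ISO 9224 Table 2, B1) = 0.813
  D(17) = 10.43 × 17^0.813 = 10.43 × 10.01 = 104.3 μm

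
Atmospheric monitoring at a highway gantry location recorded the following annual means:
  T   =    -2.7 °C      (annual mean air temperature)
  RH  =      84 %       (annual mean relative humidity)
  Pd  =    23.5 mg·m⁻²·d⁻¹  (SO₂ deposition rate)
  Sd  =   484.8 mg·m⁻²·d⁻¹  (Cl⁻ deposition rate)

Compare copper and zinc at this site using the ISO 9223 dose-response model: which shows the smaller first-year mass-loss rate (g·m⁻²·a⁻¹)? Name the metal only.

copper: temperature factor f = +0.126·(-12.7) = -1.6002
  Pd branch = 0.0053·Pd^0.26·e^(0.059·RH+f) = 0.3453 μm/a
  Sd branch = 0.01025·Sd^0.27·e^(0.036·RH+0.049·T) = 0.981 μm/a
  sum: 0.3453 + 0.981 → r_corr = 1.326 μm/a
  mass loss = 1.326 μm/a × 8.96 g/cm³ = 11.88 g·m⁻²·a⁻¹
zinc: temperature factor f = +0.038·(-12.7) = -0.4826
  Pd branch = 0.0129·Pd^0.44·e^(0.046·RH+f) = 1.522 μm/a
  Cl⁻ term: 0.0175·484.8^0.57·exp(0.008·84+0.085·-2.7) = 0.9247
  r_corr = 1.522 + 0.9247 = 2.447 μm/a
  mass loss = 2.447 μm/a × 7.14 g/cm³ = 17.47 g·m⁻²·a⁻¹
Ordering by g·m⁻²·a⁻¹: zinc (17.5) > copper (11.9)

copper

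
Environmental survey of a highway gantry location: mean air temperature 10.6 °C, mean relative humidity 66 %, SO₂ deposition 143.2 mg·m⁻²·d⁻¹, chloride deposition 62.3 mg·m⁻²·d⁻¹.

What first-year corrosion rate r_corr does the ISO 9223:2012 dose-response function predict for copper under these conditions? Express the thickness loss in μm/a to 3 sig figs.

r_corr = 1.47 μm/a

copper: temperature factor f = -0.080·(0.6) = -0.0480
  sulphur-dioxide contribution → 0.9018 μm/a
  chloride contribution → 0.5658 μm/a
  total first-year rate 1.468 μm/a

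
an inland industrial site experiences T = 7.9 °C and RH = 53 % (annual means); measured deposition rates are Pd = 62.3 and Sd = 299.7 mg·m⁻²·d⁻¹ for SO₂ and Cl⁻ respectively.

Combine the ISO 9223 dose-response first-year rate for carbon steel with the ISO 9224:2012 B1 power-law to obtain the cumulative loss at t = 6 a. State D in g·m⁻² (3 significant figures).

carbon steel: temperature factor f = +0.150·(-2.1) = -0.3150
  SO₂ term: 1.77·62.3^0.52·exp(0.02·53-0.3150) = 31.96
  Cl⁻ term: 0.102·299.7^0.62·exp(0.033·53+0.04·7.9) = 27.6
  sum: 31.96 + 27.6 → r_corr = 59.57 μm/a
Long-term exponent b (ISO 9224 Table 2, B1) = 0.523
  D(6) = 59.57 × 6^0.523 = 59.57 × 2.553 = 152 μm
  Mass loss = 152 μm × 7.85 g/cm³ = 1194 g·m⁻²

D(6) = 1.19e+03 g·m⁻²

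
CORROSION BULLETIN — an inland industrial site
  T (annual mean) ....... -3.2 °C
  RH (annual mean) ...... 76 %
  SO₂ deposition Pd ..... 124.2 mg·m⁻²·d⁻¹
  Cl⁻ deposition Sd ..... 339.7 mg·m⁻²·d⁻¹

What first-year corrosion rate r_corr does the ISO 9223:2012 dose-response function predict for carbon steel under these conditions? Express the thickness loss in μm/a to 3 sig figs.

r_corr = 54.6 μm/a

carbon steel: T≤10 °C ⇒ hinge +0.150·(-3.2−10) = -1.9800
  SO₂ term: 1.77·124.2^0.52·exp(0.02·76-1.9800) = 13.71
  Sd branch = 0.102·Sd^0.62·e^(0.033·RH+0.04·T) = 40.88 μm/a
  r_corr = 13.71 + 40.88 = 54.59 μm/a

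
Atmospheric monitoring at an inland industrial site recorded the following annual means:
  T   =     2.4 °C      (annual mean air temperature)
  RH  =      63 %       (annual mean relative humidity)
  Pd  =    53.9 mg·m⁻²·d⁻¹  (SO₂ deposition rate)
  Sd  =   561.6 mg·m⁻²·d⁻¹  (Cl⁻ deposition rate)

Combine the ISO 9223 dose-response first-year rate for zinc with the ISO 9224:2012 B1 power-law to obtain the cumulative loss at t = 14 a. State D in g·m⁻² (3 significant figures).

zinc: T≤10 °C ⇒ hinge +0.038·(2.4−10) = -0.2888
  Pd branch = 0.0129·Pd^0.44·e^(0.046·RH+f) = 1.013 μm/a
  Sd branch = 0.0175·Sd^0.57·e^(0.008·RH+0.085·T) = 1.311 μm/a
  sum: 1.013 + 1.311 → r_corr = 2.324 μm/a
Long-term exponent b (ISO 9224 Table 2, B1) = 0.813
  D(14) = 2.324 × 14^0.813 = 2.324 × 8.547 = 19.87 μm
  Mass loss = 19.87 μm × 7.14 g/cm³ = 141.8 g·m⁻²

D(14) = 142 g·m⁻²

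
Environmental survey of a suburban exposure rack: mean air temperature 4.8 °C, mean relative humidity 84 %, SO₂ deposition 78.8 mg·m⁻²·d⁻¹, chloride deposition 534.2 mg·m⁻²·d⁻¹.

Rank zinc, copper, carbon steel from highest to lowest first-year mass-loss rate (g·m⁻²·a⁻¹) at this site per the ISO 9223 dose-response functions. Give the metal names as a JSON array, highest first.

zinc: T≤10 °C ⇒ hinge +0.038·(4.8−10) = -0.1976
  Pd branch = 0.0129·Pd^0.44·e^(0.046·RH+f) = 3.446 μm/a
  Sd branch = 0.0175·Sd^0.57·e^(0.008·RH+0.085·T) = 1.849 μm/a
  sum: 3.446 + 1.849 → r_corr = 5.295 μm/a
  mass loss = 5.295 μm/a × 7.14 g/cm³ = 37.81 g·m⁻²·a⁻¹
copper: f(T) = +0.126·(T−10) [T≤10 °C] = -0.6552
  Pd branch = 0.0053·Pd^0.26·e^(0.059·RH+f) = 1.217 μm/a
  Sd branch = 0.01025·Sd^0.27·e^(0.036·RH+0.049·T) = 1.454 μm/a
  sum: 1.217 + 1.454 → r_corr = 2.671 μm/a
  mass loss = 2.671 μm/a × 8.96 g/cm³ = 23.93 g·m⁻²·a⁻¹
carbon steel: T≤10 °C ⇒ hinge +0.150·(4.8−10) = -0.7800
  SO₂ term: 1.77·78.8^0.52·exp(0.02·84-0.7800) = 42.17
  Cl⁻ term: 0.102·534.2^0.62·exp(0.033·84+0.04·4.8) = 97.06
  sum: 42.17 + 97.06 → r_corr = 139.2 μm/a
  mass loss = 139.2 μm/a × 7.85 g/cm³ = 1093 g·m⁻²·a⁻¹
Ordering by g·m⁻²·a⁻¹: carbon steel (1090) > zinc (37.8) > copper (23.9)

["carbon steel", "zinc", "copper"]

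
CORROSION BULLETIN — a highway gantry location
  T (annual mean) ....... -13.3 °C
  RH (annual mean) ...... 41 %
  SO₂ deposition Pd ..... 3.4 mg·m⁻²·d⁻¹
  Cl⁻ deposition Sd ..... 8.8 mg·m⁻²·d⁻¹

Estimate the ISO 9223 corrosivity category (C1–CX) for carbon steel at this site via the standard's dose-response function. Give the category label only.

carbon steel: temperature factor f = +0.150·(-23.3) = -3.4950
  SO₂ term: 1.77·3.4^0.52·exp(0.02·41-3.4950) = 0.2305
  Cl⁻ term: 0.102·8.8^0.62·exp(0.033·41+0.04·-13.3) = 0.8928
  r_corr = 0.2305 + 0.8928 = 1.123 μm/a
1.12 μm/a falls in (0, 1.3] for carbon steel → category C1

C1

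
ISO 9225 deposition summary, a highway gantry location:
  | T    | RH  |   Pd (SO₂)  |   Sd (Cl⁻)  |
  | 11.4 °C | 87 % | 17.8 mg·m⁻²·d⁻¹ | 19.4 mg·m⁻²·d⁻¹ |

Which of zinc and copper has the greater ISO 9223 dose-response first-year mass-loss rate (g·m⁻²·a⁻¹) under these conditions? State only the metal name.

copper

zinc: f(T) = -0.071·(T−10) [T>10 °C] = -0.0994
  sulphur-dioxide contribution → 2.268 μm/a
  chloride contribution → 0.5014 μm/a
  ⇒ r_corr(zinc) = 2.769 μm/a
  mass loss = 2.769 μm/a × 7.14 g/cm³ = 19.77 g·m⁻²·a⁻¹
copper: f(T) = -0.080·(T−10) [T>10 °C] = -0.1120
  sulphur-dioxide contribution → 1.698 μm/a
  chloride contribution → 0.9146 μm/a
  total first-year rate 2.613 μm/a
  mass loss = 2.613 μm/a × 8.96 g/cm³ = 23.41 g·m⁻²·a⁻¹
Ordering by g·m⁻²·a⁻¹: copper (23.4) > zinc (19.8)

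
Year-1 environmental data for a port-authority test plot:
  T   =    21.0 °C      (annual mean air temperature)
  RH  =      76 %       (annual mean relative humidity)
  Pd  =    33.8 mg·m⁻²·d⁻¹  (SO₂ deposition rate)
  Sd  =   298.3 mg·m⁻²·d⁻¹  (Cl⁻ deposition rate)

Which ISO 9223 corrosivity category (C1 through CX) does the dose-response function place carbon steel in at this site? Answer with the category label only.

C5

carbon steel: f(T) = -0.054·(T−10) [T>10 °C] = -0.5940
  sulphur-dioxide contribution → 27.87 μm/a
  chloride contribution → 99.29 μm/a
  total first-year rate 127.2 μm/a
Category bounds: 80…200 μm/a bracket r_corr ⇒ C5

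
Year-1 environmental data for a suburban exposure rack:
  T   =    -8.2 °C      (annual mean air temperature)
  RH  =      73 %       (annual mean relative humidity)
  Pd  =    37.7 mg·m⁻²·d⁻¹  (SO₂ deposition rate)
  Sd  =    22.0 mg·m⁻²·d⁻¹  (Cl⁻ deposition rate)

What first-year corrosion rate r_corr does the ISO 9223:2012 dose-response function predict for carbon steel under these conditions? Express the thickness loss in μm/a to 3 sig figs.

carbon steel: temperature factor f = +0.150·(-18.2) = -2.7300
  SO₂ term: 1.77·37.7^0.52·exp(0.02·73-2.7300) = 3.282
  Sd branch = 0.102·Sd^0.62·e^(0.033·RH+0.04·T) = 5.555 μm/a
  r_corr = 3.282 + 5.555 = 8.837 μm/a

r_corr = 8.84 μm/a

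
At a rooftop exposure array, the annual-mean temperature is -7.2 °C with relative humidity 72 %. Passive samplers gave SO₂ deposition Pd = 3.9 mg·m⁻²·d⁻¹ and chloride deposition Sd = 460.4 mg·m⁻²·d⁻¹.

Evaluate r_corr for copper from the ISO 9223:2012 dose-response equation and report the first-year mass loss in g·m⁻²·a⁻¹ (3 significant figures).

copper: temperature factor f = +0.126·(-17.2) = -2.1672
  Pd branch = 0.0053·Pd^0.26·e^(0.059·RH+f) = 0.06048 μm/a
  Cl⁻ term: 0.01025·460.4^0.27·exp(0.036·72+0.049·-7.2) = 0.5038
  r_corr = 0.06048 + 0.5038 = 0.5643 μm/a
Convert to mass loss: 0.5643 μm/a × 8.96 g/cm³ = 5.056 g·m⁻²·a⁻¹

r_corr = 5.06 g·m⁻²·a⁻¹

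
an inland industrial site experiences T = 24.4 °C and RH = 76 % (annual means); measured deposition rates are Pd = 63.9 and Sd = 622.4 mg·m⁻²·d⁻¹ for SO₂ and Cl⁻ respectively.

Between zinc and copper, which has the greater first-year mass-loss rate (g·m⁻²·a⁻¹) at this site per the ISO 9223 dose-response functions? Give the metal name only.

zinc

zinc: temperature factor f = -0.071·(14.4) = -1.0224
  Pd branch = 0.0129·Pd^0.44·e^(0.046·RH+f) = 0.9534 μm/a
  Cl⁻ term: 0.0175·622.4^0.57·exp(0.008·76+0.085·24.4) = 10.01
  r_corr = 0.9534 + 10.01 = 10.96 μm/a
  mass loss = 10.96 μm/a × 7.14 g/cm³ = 78.28 g·m⁻²·a⁻¹
copper: T>10 °C ⇒ hinge -0.080·(24.4−10) = -1.1520
  Pd branch = 0.0053·Pd^0.26·e^(0.059·RH+f) = 0.4373 μm/a
  Cl⁻ term: 0.01025·622.4^0.27·exp(0.036·76+0.049·24.4) = 2.969
  sum: 0.4373 + 2.969 → r_corr = 3.406 μm/a
  mass loss = 3.406 μm/a × 8.96 g/cm³ = 30.52 g·m⁻²·a⁻¹
Ordering by g·m⁻²·a⁻¹: zinc (78.3) > copper (30.5)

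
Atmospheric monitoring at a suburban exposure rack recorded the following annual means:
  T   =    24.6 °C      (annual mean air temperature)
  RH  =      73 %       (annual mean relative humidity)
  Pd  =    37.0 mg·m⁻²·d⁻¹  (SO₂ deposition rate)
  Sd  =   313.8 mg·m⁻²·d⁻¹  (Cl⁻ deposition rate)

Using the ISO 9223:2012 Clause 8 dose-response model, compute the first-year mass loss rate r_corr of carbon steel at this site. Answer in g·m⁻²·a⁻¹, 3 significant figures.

r_corr = 1.02e+03 g·m⁻²·a⁻¹

carbon steel: temperature factor f = -0.054·(14.6) = -0.7884
  sulphur-dioxide contribution → 22.65 μm/a
  chloride contribution → 107.2 μm/a
  total first-year rate 129.8 μm/a
Convert to mass loss: 129.8 μm/a × 7.85 g/cm³ = 1019 g·m⁻²·a⁻¹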